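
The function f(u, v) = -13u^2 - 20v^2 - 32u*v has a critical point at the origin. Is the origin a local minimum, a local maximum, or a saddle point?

The Hessian at the origin is H = [[-26, -32], [-32, -40]].
det H = -26·-40 − (-32)² = 16 > 0 and H[1,1] = -26 < 0, so H is negative definite.
Therefore the origin is a local maximum.

local maximum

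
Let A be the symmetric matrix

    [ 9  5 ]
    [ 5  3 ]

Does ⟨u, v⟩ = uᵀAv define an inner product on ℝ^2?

yes

For the 2×2 matrix [[9, 5], [5, 3]]: det = 9·3 − (5)² = 2, trace = 12.
det > 0 so both eigenvalues share the sign of the trace; trace = 12 > 0 ⇒ both positive.
⟨·,·⟩ is an inner product exactly when A is positive definite.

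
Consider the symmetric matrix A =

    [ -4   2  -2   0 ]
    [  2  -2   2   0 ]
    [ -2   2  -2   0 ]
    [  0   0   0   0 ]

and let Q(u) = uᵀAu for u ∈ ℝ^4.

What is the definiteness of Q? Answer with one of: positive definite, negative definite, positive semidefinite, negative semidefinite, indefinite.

negative semidefinite

Row-reducing A symmetrically gives the diagonal entries -4, -1, 0, 0.
That gives 2 negative, 2 zero pivots.
Hence Q is negative semidefinite.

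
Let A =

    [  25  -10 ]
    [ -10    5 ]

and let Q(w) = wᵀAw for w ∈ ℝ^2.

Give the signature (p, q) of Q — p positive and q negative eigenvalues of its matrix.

An LDLᵀ factorisation of A has diagonal entries 25, 1.
So there are 2 positive pivots.

(2, 0)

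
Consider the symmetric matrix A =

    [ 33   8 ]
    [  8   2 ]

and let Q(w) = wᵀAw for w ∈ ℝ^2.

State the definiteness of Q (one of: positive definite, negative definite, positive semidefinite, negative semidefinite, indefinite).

positive definite

For the 2×2 matrix [[33, 8], [8, 2]]: det = 33·2 − (8)² = 2, trace = 35.
det > 0 so both eigenvalues share the sign of the trace; trace = 35 > 0 ⇒ both positive.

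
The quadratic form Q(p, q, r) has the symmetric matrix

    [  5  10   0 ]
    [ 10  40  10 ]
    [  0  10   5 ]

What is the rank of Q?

Congruent diagonalization of A (simultaneous row and column reduction) yields pivots 5, 20, 0.
That gives 2 positive, 1 zero pivots.
The rank is the number of nonzero pivots: 2.

2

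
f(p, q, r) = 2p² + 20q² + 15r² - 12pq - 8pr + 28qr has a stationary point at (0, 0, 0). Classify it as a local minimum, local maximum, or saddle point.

local minimum

The Hessian at the origin is H = [[4, -12, -8], [-12, 40, 28], [-8, 28, 30]].
Congruent diagonalization of H (simultaneous row and column reduction) yields pivots 4, 4, 10.
Counting signs: 3 positive.
H is positive definite, so the origin is a strict local minimum.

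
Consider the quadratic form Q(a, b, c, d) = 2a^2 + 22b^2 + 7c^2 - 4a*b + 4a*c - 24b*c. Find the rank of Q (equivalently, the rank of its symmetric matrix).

The symmetric matrix is A = [[2, -2, 2, 0], [-2, 22, -12, 0], [2, -12, 7, 0], [0, 0, 0, 0]].
Row-reducing A symmetrically gives the diagonal entries 2, 20, 0, 0.
So there are 2 positive, 2 zero pivots.
The rank is the number of nonzero pivots: 2.

2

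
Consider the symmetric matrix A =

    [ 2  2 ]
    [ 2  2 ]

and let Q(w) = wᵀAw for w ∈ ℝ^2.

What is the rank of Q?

Row-reducing A symmetrically gives the diagonal entries 2, 0.
That gives 1 positive, 1 zero pivots.
The rank is the number of nonzero pivots: 1.

1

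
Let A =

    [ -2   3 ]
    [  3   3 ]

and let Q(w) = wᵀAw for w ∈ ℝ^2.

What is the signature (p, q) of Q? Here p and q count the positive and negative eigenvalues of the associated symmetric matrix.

(1, 1)

Row-reducing A symmetrically gives the diagonal entries -2, 15/2.
That gives 1 positive, 1 negative pivots.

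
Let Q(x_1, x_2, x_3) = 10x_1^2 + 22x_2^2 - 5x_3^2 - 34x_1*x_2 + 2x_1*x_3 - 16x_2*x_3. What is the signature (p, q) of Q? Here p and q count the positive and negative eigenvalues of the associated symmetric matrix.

The associated matrix is A = [[10, -17, 1], [-17, 22, -8], [1, -8, -5]].
Symmetric row and column elimination reduces A to a congruent diagonal form with pivots 10, -69/10, 15/23.
So there are 2 positive, 1 negative pivots.

(2, 1)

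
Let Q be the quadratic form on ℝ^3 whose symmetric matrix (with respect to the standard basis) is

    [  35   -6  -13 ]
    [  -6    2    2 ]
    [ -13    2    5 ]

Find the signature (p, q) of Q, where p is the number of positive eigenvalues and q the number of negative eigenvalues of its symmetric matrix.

(3, 0)

Applying the same elementary operations to the rows and columns of A produces a congruent diagonal matrix with entries 35, 34/35, 2/17.
Counting signs: 3 positive.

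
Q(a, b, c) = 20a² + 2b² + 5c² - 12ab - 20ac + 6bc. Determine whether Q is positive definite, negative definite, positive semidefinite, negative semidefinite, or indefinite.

The associated matrix is A = [[20, -6, -10], [-6, 2, 3], [-10, 3, 5]].
Symmetric row and column elimination reduces A to a congruent diagonal form with pivots 20, 1/5, 0.
So there are 2 positive, 1 zero pivots.
Hence Q is positive semidefinite.

positive semidefinite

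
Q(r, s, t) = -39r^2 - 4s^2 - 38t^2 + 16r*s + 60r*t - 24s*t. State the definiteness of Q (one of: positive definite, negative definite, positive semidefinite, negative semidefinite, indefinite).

The symmetric matrix of Q is A = [[-39, 8, 30], [8, -4, -12], [30, -12, -38]].
Leading principal minors: Δ_1 = -39, Δ_2 = 92, Δ_3 = -40.
The signs alternate starting with Δ_1 < 0, so by Sylvester's criterion Q is negative definite.

negative definite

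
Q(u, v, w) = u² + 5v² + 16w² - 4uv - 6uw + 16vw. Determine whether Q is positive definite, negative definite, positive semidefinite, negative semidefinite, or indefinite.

positive definite

The symmetric matrix of Q is A = [[1, -2, -3], [-2, 5, 8], [-3, 8, 16]].
Leading principal minors: Δ_1 = 1, Δ_2 = 1, Δ_3 = 3.
All leading principal minors are positive, so by Sylvester's criterion Q is positive definite.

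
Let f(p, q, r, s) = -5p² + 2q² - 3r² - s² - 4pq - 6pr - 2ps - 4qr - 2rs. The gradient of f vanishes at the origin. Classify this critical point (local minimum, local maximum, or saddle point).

saddle point

The Hessian at the origin is H = [[-10, -4, -6, -2], [-4, 4, -4, 0], [-6, -4, -6, -2], [-2, 0, -2, -2]].
Symmetric row and column elimination reduces H to a congruent diagonal form with pivots -10, 28/5, -20/7, -8/5.
Counting signs: 1 positive, 3 negative.
H is indefinite, so the origin is a saddle point.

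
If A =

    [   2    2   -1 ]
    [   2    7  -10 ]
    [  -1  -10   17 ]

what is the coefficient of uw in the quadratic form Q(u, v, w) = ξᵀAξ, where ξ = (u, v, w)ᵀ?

The coefficient of uw is A[1,3] + A[3,1] = 2·(-1) = -2.

-2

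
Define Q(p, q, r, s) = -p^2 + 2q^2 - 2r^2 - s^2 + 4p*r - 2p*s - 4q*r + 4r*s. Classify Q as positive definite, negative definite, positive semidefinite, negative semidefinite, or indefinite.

The symmetric matrix is A = [[-1, 0, 2, -1], [0, 2, -2, 0], [2, -2, -2, 2], [-1, 0, 2, -1]].
Row-reducing A symmetrically gives the diagonal entries -1, 2, 0, 0.
So there are 1 positive, 1 negative, 2 zero pivots.
Hence Q is indefinite.

indefinite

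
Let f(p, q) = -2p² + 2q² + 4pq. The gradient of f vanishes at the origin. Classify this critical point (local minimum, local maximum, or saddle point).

saddle point

The Hessian at the origin is H = [[-4, 4], [4, 4]].
det H = -4·4 − (4)² = -32 < 0, so H is indefinite.
Therefore the origin is a saddle point.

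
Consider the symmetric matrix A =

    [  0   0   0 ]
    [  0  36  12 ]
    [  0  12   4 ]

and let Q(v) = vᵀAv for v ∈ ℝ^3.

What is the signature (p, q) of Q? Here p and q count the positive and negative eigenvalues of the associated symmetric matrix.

Congruent diagonalization of A (simultaneous row and column reduction) yields pivots 0, 36, 0.
So there are 1 positive, 2 zero pivots.

(1, 0)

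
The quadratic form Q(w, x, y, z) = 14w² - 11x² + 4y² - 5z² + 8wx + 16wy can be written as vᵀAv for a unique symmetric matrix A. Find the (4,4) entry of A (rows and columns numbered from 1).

The coefficient of z² in Q is -5, and that is exactly A[4,4].

-5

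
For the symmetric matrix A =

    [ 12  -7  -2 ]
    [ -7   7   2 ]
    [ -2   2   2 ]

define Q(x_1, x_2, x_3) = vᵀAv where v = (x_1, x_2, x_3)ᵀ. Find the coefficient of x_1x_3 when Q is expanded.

-4

The coefficient of x_1x_3 is A[1,3] + A[3,1] = 2·(-2) = -4.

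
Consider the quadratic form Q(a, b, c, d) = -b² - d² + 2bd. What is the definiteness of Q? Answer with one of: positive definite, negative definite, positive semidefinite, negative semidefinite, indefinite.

negative semidefinite

The associated matrix is A = [[0, 0, 0, 0], [0, -1, 0, 1], [0, 0, 0, 0], [0, 1, 0, -1]].
Congruent diagonalization of A (simultaneous row and column reduction) yields pivots 0, -1, 0, 0.
That gives 1 negative, 3 zero pivots.
Hence Q is negative semidefinite.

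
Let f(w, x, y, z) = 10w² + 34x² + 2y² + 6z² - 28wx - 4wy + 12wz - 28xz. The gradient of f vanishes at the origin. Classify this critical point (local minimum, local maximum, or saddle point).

local minimum

The Hessian at the origin is H = [[20, -28, -4, 12], [-28, 68, 0, -28], [-4, 0, 4, 0], [12, -28, 0, 12]].
Applying the same elementary operations to the rows and columns of H produces a congruent diagonal matrix with entries 20, 144/5, 19/9, 8/19.
Counting signs: 4 positive.
H is positive definite, so the origin is a strict local minimum.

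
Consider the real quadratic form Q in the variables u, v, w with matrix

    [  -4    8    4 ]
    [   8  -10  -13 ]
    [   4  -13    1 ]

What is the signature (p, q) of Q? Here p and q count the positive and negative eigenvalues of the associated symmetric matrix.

Applying the same elementary operations to the rows and columns of A produces a congruent diagonal matrix with entries -4, 6, 5/6.
That gives 2 positive, 1 negative pivots.

(2, 1)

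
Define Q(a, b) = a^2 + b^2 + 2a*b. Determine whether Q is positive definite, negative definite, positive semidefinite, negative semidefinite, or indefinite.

positive semidefinite

The symmetric matrix of Q is [[1, 1], [1, 1]].
For the 2×2 matrix [[1, 1], [1, 1]]: det = 1·1 − (1)² = 0, trace = 2.
det = 0 so one eigenvalue is zero; the form is semidefinite with the sign of the trace.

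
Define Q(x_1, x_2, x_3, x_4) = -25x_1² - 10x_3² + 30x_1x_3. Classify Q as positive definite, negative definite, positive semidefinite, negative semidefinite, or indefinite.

The associated matrix is A = [[-25, 0, 15, 0], [0, 0, 0, 0], [15, 0, -10, 0], [0, 0, 0, 0]].
Row-reducing A symmetrically gives the diagonal entries -25, 0, -1, 0.
That gives 2 negative, 2 zero pivots.
Hence Q is negative semidefinite.

negative semidefinite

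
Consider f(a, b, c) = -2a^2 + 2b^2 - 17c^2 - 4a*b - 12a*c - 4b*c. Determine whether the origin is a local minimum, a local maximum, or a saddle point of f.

saddle point

The Hessian at the origin is H = [[-4, -4, -12], [-4, 4, -4], [-12, -4, -34]].
Applying the same elementary operations to the rows and columns of H produces a congruent diagonal matrix with entries -4, 8, -6.
Counting signs: 1 positive, 2 negative.
H is indefinite, so the origin is a saddle point.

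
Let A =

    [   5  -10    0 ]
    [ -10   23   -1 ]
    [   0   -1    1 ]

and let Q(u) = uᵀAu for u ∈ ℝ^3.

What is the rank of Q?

Applying the same elementary operations to the rows and columns of A produces a congruent diagonal matrix with entries 5, 3, 2/3.
Counting signs: 3 positive.
The rank is the number of nonzero pivots: 3.

3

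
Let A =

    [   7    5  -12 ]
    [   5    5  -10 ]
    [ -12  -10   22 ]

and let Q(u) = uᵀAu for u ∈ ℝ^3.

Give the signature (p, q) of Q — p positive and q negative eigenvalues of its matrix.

Congruent diagonalization of A (simultaneous row and column reduction) yields pivots 7, 10/7, 0.
Counting signs: 2 positive, 1 zero.

(2, 0)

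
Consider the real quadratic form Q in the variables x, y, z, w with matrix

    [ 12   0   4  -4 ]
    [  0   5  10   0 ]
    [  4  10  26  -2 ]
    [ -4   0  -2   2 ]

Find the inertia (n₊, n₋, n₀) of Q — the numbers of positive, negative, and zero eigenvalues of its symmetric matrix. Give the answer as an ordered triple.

(4, 0, 0)

Applying the same elementary operations to the rows and columns of A produces a congruent diagonal matrix with entries 12, 5, 14/3, 4/7.
So there are 4 positive pivots.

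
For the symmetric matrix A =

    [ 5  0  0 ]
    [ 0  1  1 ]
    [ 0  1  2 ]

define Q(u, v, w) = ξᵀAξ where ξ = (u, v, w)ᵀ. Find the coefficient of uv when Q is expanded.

0

The coefficient of uv is A[1,2] + A[2,1] = 2·0 = 0.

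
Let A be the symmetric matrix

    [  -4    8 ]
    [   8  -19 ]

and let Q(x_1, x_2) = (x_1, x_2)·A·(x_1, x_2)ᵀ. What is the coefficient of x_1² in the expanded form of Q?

The coefficient of x_1² is the diagonal entry A[1,1] = -4.

-4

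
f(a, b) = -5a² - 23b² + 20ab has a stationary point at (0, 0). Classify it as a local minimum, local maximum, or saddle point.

The Hessian at the origin is H = [[-10, 20], [20, -46]].
det H = -10·-46 − (20)² = 60 > 0 and H[1,1] = -10 < 0, so H is negative definite.
Therefore the origin is a local maximum.

local maximum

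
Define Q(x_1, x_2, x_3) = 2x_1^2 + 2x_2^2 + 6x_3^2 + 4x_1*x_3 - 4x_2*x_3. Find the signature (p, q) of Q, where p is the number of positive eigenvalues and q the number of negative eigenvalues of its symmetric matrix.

The associated matrix is A = [[2, 0, 2], [0, 2, -2], [2, -2, 6]].
Applying the same elementary operations to the rows and columns of A produces a congruent diagonal matrix with entries 2, 2, 2.
That gives 3 positive pivots.

(3, 0)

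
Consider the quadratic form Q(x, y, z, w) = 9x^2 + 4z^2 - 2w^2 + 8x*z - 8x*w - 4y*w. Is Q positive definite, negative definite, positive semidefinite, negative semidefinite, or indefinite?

The symmetric matrix is A = [[9, 0, 4, -4], [0, 0, 0, -2], [4, 0, 4, 0], [-4, -2, 0, -2]].
A is congruent to a diagonal matrix with 3 positive, 1 negative and 0 zero entries, so Q is indefinite.

indefinite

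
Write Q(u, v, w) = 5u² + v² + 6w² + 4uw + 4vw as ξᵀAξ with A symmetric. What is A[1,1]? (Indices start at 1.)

5

The coefficient of u² in Q is 5, and that is exactly A[1,1].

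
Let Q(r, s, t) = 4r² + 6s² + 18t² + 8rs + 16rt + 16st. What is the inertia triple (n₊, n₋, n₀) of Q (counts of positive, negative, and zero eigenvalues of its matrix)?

(3, 0, 0)

The associated matrix is A = [[4, 4, 8], [4, 6, 8], [8, 8, 18]].
Row-reducing A symmetrically gives the diagonal entries 4, 2, 2.
Counting signs: 3 positive.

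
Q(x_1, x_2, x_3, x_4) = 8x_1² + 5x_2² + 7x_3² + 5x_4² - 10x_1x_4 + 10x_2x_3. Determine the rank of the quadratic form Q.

4

The symmetric matrix is A = [[8, 0, 0, -5], [0, 5, 5, 0], [0, 5, 7, 0], [-5, 0, 0, 5]].
Row-reducing A symmetrically gives the diagonal entries 8, 5, 2, 15/8.
So there are 4 positive pivots.
The rank is the number of nonzero pivots: 4.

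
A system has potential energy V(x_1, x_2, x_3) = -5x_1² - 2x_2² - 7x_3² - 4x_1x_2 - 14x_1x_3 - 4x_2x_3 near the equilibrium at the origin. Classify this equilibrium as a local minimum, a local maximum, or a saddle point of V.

saddle point

The Hessian at the origin is H = [[-10, -4, -14], [-4, -4, -4], [-14, -4, -14]].
Congruent diagonalization of H (simultaneous row and column reduction) yields pivots -10, -12/5, 20/3.
Counting signs: 1 positive, 2 negative.
H is indefinite, so the origin is a saddle point.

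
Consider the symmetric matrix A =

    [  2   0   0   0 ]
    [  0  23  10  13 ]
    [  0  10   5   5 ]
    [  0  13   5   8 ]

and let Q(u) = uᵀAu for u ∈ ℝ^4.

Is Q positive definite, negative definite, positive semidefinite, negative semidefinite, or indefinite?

Congruent diagonalization of A (simultaneous row and column reduction) yields pivots 2, 23, 15/23, 0.
That gives 3 positive, 1 zero pivots.
Hence Q is positive semidefinite.

positive semidefinite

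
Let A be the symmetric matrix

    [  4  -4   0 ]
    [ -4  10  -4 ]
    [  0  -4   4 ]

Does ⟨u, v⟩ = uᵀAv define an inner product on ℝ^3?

Symmetric row and column elimination reduces A to a congruent diagonal form with pivots 4, 6, 4/3.
That gives 3 positive pivots.
Hence Q is positive definite.
⟨·,·⟩ is an inner product exactly when A is positive definite.

yes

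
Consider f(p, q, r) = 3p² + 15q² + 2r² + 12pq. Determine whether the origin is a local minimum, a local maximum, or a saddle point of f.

The Hessian at the origin is H = [[6, 12, 0], [12, 30, 0], [0, 0, 4]].
Applying the same elementary operations to the rows and columns of H produces a congruent diagonal matrix with entries 6, 6, 4.
That gives 3 positive pivots.
H is positive definite, so the origin is a strict local minimum.

local minimum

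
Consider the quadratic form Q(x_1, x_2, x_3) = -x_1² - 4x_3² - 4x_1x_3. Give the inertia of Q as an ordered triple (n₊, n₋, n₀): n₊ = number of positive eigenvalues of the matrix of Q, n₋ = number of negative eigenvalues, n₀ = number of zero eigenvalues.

Write A = [[-1, 0, -2], [0, 0, 0], [-2, 0, -4]].
Row-reducing A symmetrically gives the diagonal entries -1, 0, 0.
So there are 1 negative, 2 zero pivots.

(0, 1, 2)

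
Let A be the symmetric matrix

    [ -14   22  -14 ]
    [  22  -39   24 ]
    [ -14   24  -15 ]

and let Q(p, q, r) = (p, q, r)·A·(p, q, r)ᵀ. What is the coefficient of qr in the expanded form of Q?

48

The coefficient of qr is A[2,3] + A[3,2] = 2·24 = 48.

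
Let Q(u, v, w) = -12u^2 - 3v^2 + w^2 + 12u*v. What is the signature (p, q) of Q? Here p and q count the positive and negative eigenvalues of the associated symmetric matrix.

(1, 1)

The associated matrix is A = [[-12, 6, 0], [6, -3, 0], [0, 0, 1]].
Congruent diagonalization of A (simultaneous row and column reduction) yields pivots -12, 0, 1.
Counting signs: 1 positive, 1 negative, 1 zero.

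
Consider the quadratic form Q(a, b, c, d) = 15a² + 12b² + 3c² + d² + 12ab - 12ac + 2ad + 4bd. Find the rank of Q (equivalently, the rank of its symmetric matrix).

3

The associated matrix is A = [[15, 6, -6, 1], [6, 12, 0, 2], [-6, 0, 3, 0], [1, 2, 0, 1]].
Congruent diagonalization of A (simultaneous row and column reduction) yields pivots 15, 48/5, 0, 2/3.
So there are 3 positive, 1 zero pivots.
The rank is the number of nonzero pivots: 3.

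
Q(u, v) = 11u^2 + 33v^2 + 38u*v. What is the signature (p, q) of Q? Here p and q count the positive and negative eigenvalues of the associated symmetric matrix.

(2, 0)

Write A = [[11, 19], [19, 33]].
An LDLᵀ factorisation of A has diagonal entries 11, 2/11.
That gives 2 positive pivots.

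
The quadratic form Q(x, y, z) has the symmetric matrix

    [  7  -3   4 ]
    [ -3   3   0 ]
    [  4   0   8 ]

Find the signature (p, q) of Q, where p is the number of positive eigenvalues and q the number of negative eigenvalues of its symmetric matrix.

Row-reducing A symmetrically gives the diagonal entries 7, 12/7, 4.
That gives 3 positive pivots.

(3, 0)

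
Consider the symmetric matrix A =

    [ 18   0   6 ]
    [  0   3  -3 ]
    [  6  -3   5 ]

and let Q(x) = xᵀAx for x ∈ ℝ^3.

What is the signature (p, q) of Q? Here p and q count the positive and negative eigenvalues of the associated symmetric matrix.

(2, 0)

Symmetric row and column elimination reduces A to a congruent diagonal form with pivots 18, 3, 0.
Counting signs: 2 positive, 1 zero.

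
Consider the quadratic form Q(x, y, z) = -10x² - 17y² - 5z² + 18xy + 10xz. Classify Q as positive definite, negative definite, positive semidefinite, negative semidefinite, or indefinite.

negative definite

The symmetric matrix of Q is A = [[-10, 9, 5], [9, -17, 0], [5, 0, -5]].
Leading principal minors: Δ_1 = -10, Δ_2 = 89, Δ_3 = -20.
The signs alternate starting with Δ_1 < 0, so by Sylvester's criterion Q is negative definite.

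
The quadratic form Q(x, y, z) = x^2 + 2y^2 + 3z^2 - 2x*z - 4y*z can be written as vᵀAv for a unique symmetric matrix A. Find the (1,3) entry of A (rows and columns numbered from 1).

The coefficient of x·z in Q is -2. For a symmetric A this equals A[1,3] + A[3,1] = 2·A[1,3].
So A[1,3] = -2/2 = -1.

-1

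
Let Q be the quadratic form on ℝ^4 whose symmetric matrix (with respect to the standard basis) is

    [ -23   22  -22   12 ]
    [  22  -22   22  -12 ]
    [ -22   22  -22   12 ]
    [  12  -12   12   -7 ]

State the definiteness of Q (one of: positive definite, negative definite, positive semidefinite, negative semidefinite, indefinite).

Congruent diagonalization of A (simultaneous row and column reduction) yields pivots -23, -22/23, 0, -5/11.
That gives 3 negative, 1 zero pivots.
Hence Q is negative semidefinite.

negative semidefinite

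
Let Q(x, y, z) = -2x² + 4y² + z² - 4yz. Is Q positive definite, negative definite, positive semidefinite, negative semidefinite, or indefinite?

The associated matrix is A = [[-2, 0, 0], [0, 4, -2], [0, -2, 1]].
Congruent diagonalization of A (simultaneous row and column reduction) yields pivots -2, 4, 0.
Counting signs: 1 positive, 1 negative, 1 zero.
Hence Q is indefinite.

indefinite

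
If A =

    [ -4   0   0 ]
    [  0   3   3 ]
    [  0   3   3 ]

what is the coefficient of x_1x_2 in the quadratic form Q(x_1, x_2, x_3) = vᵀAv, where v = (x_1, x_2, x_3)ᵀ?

0

The coefficient of x_1x_2 is A[1,2] + A[2,1] = 2·0 = 0.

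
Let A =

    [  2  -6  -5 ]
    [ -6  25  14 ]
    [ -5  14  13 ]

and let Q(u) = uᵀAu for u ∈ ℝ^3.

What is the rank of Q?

Applying the same elementary operations to the rows and columns of A produces a congruent diagonal matrix with entries 2, 7, 5/14.
So there are 3 positive pivots.
The rank is the number of nonzero pivots: 3.

3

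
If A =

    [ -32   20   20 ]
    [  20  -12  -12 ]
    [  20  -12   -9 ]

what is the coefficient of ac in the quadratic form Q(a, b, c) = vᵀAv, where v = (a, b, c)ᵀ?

40

The coefficient of ac is A[1,3] + A[3,1] = 2·20 = 40.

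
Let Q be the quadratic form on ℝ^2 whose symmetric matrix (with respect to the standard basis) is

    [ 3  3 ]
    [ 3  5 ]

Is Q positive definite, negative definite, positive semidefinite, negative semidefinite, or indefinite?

positive definite

Leading principal minors: Δ_1 = 3, Δ_2 = 6.
All leading principal minors are positive, so by Sylvester's criterion Q is positive definite.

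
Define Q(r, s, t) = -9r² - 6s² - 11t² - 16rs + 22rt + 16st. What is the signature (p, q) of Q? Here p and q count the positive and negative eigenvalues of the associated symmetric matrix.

The associated matrix is A = [[-9, -8, 11], [-8, -6, 8], [11, 8, -11]].
Congruent diagonalization of A (simultaneous row and column reduction) yields pivots -9, 10/9, -2/5.
So there are 1 positive, 2 negative pivots.

(1, 2)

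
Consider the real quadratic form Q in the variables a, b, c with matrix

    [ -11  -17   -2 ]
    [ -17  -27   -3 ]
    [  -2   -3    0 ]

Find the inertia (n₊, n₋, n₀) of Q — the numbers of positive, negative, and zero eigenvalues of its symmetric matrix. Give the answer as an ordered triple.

(1, 2, 0)

Applying the same elementary operations to the rows and columns of A produces a congruent diagonal matrix with entries -11, -8/11, 3/8.
So there are 1 positive, 2 negative pivots.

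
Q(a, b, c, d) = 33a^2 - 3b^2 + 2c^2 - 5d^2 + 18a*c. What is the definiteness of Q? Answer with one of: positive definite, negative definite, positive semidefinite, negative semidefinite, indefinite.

indefinite

The associated matrix is A = [[33, 0, 9, 0], [0, -3, 0, 0], [9, 0, 2, 0], [0, 0, 0, -5]].
An LDLᵀ factorisation of A has diagonal entries 33, -3, -5/11, -5.
That gives 1 positive, 3 negative pivots.
Hence Q is indefinite.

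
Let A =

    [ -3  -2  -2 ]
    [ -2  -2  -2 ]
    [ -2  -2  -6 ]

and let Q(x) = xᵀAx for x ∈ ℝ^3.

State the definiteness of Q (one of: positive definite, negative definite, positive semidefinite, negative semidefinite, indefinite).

Leading principal minors: Δ_1 = -3, Δ_2 = 2, Δ_3 = -8.
The signs alternate starting with Δ_1 < 0, so by Sylvester's criterion Q is negative definite.

negative definite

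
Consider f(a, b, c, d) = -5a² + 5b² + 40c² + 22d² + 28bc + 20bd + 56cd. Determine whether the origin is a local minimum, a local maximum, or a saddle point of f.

saddle point

The Hessian at the origin is H = [[-10, 0, 0, 0], [0, 10, 28, 20], [0, 28, 80, 56], [0, 20, 56, 44]].
Row-reducing H symmetrically gives the diagonal entries -10, 10, 8/5, 4.
That gives 3 positive, 1 negative pivots.
H is indefinite, so the origin is a saddle point.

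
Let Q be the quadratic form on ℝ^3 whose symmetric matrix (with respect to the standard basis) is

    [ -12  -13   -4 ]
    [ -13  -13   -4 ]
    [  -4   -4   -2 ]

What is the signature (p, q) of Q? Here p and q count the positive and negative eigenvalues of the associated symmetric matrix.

(1, 2)

An LDLᵀ factorisation of A has diagonal entries -12, 13/12, -10/13.
So there are 1 positive, 2 negative pivots.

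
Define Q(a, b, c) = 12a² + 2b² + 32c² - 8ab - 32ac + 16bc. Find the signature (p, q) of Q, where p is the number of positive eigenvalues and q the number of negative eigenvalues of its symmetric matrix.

The symmetric matrix is A = [[12, -4, -16], [-4, 2, 8], [-16, 8, 32]].
Congruent diagonalization of A (simultaneous row and column reduction) yields pivots 12, 2/3, 0.
So there are 2 positive, 1 zero pivots.

(2, 0)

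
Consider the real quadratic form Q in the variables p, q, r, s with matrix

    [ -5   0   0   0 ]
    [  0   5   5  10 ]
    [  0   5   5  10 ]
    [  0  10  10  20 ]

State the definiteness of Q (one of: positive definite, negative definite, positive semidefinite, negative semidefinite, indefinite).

Symmetric row and column elimination reduces A to a congruent diagonal form with pivots -5, 5, 0, 0.
So there are 1 positive, 1 negative, 2 zero pivots.
Hence Q is indefinite.

indefinite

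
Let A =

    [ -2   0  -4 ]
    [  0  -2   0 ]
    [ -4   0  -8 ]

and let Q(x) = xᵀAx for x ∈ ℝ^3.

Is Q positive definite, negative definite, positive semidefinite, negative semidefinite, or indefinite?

Row-reducing A symmetrically gives the diagonal entries -2, -2, 0.
That gives 2 negative, 1 zero pivots.
Hence Q is negative semidefinite.

negative semidefinite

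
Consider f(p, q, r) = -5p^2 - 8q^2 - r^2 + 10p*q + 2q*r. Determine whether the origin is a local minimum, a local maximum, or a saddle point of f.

local maximum

The Hessian at the origin is H = [[-10, 10, 0], [10, -16, 2], [0, 2, -2]].
An LDLᵀ factorisation of H has diagonal entries -10, -6, -4/3.
Counting signs: 3 negative.
H is negative definite, so the origin is a strict local maximum.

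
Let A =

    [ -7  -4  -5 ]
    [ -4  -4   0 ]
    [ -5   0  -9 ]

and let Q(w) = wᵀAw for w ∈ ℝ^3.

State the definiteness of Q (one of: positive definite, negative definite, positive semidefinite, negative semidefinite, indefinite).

negative definite

Leading principal minors: Δ_1 = -7, Δ_2 = 12, Δ_3 = -8.
The signs alternate starting with Δ_1 < 0, so by Sylvester's criterion Q is negative definite.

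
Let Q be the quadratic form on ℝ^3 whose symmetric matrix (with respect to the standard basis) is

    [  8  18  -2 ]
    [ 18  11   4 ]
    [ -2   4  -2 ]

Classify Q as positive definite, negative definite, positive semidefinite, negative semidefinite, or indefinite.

indefinite

Row-reducing A symmetrically gives the diagonal entries 8, -59/2, -3/59.
So there are 1 positive, 2 negative pivots.
Hence Q is indefinite.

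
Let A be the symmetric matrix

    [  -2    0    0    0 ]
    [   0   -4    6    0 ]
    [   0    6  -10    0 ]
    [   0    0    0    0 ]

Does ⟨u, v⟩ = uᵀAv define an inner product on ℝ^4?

Applying the same elementary operations to the rows and columns of A produces a congruent diagonal matrix with entries -2, -4, -1, 0.
That gives 3 negative, 1 zero pivots.
Hence Q is negative semidefinite.
⟨·,·⟩ is an inner product exactly when A is positive definite.

no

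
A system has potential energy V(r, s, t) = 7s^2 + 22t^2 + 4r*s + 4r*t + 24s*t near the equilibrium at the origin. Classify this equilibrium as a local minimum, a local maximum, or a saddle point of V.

saddle point

The Hessian at the origin is H = [[0, 4, 4], [4, 14, 24], [4, 24, 44]].
H is indefinite, so the origin is a saddle point.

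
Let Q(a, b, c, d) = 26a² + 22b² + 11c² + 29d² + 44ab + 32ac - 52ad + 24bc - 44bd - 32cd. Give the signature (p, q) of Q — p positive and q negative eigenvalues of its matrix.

(4, 0)

The symmetric matrix is A = [[26, 22, 16, -26], [22, 22, 12, -22], [16, 12, 11, -16], [-26, -22, -16, 29]].
Applying the same elementary operations to the rows and columns of A produces a congruent diagonal matrix with entries 26, 44/13, 5/11, 3.
That gives 4 positive pivots.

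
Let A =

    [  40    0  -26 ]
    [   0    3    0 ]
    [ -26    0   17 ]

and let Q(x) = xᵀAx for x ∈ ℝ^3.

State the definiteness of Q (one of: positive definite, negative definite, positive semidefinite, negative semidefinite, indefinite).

Applying the same elementary operations to the rows and columns of A produces a congruent diagonal matrix with entries 40, 3, 1/10.
Counting signs: 3 positive.
Hence Q is positive definite.

positive definite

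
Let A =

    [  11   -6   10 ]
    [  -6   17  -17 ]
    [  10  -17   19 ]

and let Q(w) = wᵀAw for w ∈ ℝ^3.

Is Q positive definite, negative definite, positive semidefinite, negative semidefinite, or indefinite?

positive definite

Applying the same elementary operations to the rows and columns of A produces a congruent diagonal matrix with entries 11, 151/11, 30/151.
So there are 3 positive pivots.
Hence Q is positive definite.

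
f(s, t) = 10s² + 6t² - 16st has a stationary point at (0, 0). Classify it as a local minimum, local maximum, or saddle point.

The Hessian at the origin is H = [[20, -16], [-16, 12]].
det H = 20·12 − (-16)² = -16 < 0, so H is indefinite.
Therefore the origin is a saddle point.

saddle point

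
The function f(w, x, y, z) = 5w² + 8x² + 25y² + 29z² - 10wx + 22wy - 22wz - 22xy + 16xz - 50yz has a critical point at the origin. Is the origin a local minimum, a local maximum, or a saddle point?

local minimum

The Hessian at the origin is H = [[10, -10, 22, -22], [-10, 16, -22, 16], [22, -22, 50, -50], [-22, 16, -50, 58]].
Congruent diagonalization of H (simultaneous row and column reduction) yields pivots 10, 6, 8/5, 2.
So there are 4 positive pivots.
H is positive definite, so the origin is a strict local minimum.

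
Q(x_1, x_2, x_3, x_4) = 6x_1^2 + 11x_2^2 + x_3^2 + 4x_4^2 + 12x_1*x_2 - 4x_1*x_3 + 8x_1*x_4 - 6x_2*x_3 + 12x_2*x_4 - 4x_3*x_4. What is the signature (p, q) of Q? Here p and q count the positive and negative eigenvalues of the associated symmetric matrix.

(3, 0)

Write A = [[6, 6, -2, 4], [6, 11, -3, 6], [-2, -3, 1, -2], [4, 6, -2, 4]].
Congruent diagonalization of A (simultaneous row and column reduction) yields pivots 6, 5, 2/15, 0.
Counting signs: 3 positive, 1 zero.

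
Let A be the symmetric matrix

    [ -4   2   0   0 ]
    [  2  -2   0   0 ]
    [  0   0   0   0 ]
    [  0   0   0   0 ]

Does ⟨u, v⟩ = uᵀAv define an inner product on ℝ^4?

no

Symmetric row and column elimination reduces A to a congruent diagonal form with pivots -4, -1, 0, 0.
So there are 2 negative, 2 zero pivots.
Hence Q is negative semidefinite.
⟨·,·⟩ is an inner product exactly when A is positive definite.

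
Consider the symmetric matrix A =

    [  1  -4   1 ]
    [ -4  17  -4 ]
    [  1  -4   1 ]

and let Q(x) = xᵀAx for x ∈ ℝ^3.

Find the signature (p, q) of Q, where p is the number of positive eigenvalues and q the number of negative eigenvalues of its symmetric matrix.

(2, 0)

Row-reducing A symmetrically gives the diagonal entries 1, 1, 0.
That gives 2 positive, 1 zero pivots.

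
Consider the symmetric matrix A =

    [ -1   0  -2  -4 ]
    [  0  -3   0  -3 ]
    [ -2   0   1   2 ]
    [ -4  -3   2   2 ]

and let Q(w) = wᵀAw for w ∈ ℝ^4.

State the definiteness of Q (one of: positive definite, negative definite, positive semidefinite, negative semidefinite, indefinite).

Applying the same elementary operations to the rows and columns of A produces a congruent diagonal matrix with entries -1, -3, 5, 1.
Counting signs: 2 positive, 2 negative.
Hence Q is indefinite.

indefinite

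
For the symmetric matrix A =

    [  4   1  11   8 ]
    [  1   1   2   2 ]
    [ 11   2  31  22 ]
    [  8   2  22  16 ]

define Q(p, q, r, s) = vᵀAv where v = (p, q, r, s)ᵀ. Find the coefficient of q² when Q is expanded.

The coefficient of q² is the diagonal entry A[2,2] = 1.

1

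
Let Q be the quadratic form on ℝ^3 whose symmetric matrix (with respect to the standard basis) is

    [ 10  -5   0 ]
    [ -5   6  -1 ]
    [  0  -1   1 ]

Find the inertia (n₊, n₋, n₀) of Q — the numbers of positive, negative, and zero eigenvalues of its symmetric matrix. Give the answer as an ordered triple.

(3, 0, 0)

Symmetric row and column elimination reduces A to a congruent diagonal form with pivots 10, 7/2, 5/7.
That gives 3 positive pivots.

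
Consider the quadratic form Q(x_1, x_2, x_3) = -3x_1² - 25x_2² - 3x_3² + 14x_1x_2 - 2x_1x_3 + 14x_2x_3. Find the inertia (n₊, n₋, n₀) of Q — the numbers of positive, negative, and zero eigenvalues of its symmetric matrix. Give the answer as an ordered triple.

(0, 3, 0)

The symmetric matrix is A = [[-3, 7, -1], [7, -25, 7], [-1, 7, -3]].
Symmetric row and column elimination reduces A to a congruent diagonal form with pivots -3, -26/3, -2/13.
Counting signs: 3 negative.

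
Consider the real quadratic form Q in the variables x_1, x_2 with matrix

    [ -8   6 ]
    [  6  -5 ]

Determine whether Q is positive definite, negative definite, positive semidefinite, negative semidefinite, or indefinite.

Symmetric row and column elimination reduces A to a congruent diagonal form with pivots -8, -1/2.
Counting signs: 2 negative.
Hence Q is negative definite.

negative definite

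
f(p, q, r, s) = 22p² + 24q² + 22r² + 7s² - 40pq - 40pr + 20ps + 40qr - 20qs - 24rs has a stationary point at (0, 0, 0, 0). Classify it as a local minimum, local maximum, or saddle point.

local minimum

The Hessian at the origin is H = [[44, -40, -40, 20], [-40, 48, 40, -20], [-40, 40, 44, -24], [20, -20, -24, 14]].
An LDLᵀ factorisation of H has diagonal entries 44, 128/11, 13/2, 5/13.
So there are 4 positive pivots.
H is positive definite, so the origin is a strict local minimum.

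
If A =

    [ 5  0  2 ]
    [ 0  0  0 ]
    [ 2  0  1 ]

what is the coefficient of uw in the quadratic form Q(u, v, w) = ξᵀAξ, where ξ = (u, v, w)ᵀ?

The coefficient of uw is A[1,3] + A[3,1] = 2·2 = 4.

4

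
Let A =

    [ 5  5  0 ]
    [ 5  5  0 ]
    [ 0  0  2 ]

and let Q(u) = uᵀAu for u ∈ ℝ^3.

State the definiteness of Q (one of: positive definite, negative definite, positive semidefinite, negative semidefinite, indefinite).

Row-reducing A symmetrically gives the diagonal entries 5, 0, 2.
Counting signs: 2 positive, 1 zero.
Hence Q is positive semidefinite.

positive semidefinite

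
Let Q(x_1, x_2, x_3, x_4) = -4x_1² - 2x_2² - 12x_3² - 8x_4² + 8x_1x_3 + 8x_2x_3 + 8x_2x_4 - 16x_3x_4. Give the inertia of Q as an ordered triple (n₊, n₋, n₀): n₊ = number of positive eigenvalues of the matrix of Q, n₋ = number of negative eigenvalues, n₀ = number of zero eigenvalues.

(0, 2, 2)

The symmetric matrix is A = [[-4, 0, 4, 0], [0, -2, 4, 4], [4, 4, -12, -8], [0, 4, -8, -8]].
Row-reducing A symmetrically gives the diagonal entries -4, -2, 0, 0.
Counting signs: 2 negative, 2 zero.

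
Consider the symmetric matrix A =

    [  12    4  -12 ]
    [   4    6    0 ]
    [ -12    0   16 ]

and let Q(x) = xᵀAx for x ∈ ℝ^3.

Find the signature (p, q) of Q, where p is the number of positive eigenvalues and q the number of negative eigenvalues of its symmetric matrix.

An LDLᵀ factorisation of A has diagonal entries 12, 14/3, 4/7.
That gives 3 positive pivots.

(3, 0)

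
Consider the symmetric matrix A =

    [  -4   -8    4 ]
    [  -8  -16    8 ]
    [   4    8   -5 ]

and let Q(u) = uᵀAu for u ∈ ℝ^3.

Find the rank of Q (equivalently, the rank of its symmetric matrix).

Applying the same elementary operations to the rows and columns of A produces a congruent diagonal matrix with entries -4, 0, -1.
So there are 2 negative, 1 zero pivots.
The rank is the number of nonzero pivots: 2.

2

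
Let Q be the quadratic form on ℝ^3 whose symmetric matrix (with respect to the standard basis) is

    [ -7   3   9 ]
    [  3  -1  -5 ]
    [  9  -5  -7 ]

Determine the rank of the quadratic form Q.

2

Applying the same elementary operations to the rows and columns of A produces a congruent diagonal matrix with entries -7, 2/7, 0.
That gives 1 positive, 1 negative, 1 zero pivots.
The rank is the number of nonzero pivots: 2.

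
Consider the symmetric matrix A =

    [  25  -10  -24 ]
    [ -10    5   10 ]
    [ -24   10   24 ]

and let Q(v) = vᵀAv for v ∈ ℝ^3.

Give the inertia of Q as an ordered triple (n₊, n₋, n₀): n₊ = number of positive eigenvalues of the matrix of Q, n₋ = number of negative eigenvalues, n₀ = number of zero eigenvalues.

(3, 0, 0)

Applying the same elementary operations to the rows and columns of A produces a congruent diagonal matrix with entries 25, 1, 4/5.
So there are 3 positive pivots.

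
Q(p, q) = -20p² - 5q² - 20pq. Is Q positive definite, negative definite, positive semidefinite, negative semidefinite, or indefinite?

negative semidefinite

The symmetric matrix is A = [[-20, -10], [-10, -5]].
Applying the same elementary operations to the rows and columns of A produces a congruent diagonal matrix with entries -20, 0.
That gives 1 negative, 1 zero pivots.
Hence Q is negative semidefinite.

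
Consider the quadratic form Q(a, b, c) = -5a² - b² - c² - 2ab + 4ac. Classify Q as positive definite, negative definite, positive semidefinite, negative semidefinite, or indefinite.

negative semidefinite

The symmetric matrix is A = [[-5, -1, 2], [-1, -1, 0], [2, 0, -1]].
Symmetric row and column elimination reduces A to a congruent diagonal form with pivots -5, -4/5, 0.
So there are 2 negative, 1 zero pivots.
Hence Q is negative semidefinite.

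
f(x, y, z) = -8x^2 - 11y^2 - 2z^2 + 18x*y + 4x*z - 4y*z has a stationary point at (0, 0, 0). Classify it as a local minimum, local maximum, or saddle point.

The Hessian at the origin is H = [[-16, 18, 4], [18, -22, -4], [4, -4, -4]].
Symmetric row and column elimination reduces H to a congruent diagonal form with pivots -16, -7/4, -20/7.
That gives 3 negative pivots.
H is negative definite, so the origin is a strict local maximum.

local maximum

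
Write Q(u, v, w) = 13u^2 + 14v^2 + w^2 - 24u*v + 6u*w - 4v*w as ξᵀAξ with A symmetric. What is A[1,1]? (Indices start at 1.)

The coefficient of u^2 in Q is 13, and that is exactly A[1,1].

13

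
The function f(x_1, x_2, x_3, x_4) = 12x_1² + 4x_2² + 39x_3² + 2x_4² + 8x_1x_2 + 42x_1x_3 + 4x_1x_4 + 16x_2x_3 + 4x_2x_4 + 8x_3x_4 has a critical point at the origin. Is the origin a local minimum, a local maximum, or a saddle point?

local minimum

The Hessian at the origin is H = [[24, 8, 42, 4], [8, 8, 16, 4], [42, 16, 78, 8], [4, 4, 8, 4]].
Congruent diagonalization of H (simultaneous row and column reduction) yields pivots 24, 16/3, 15/4, 2.
Counting signs: 4 positive.
H is positive definite, so the origin is a strict local minimum.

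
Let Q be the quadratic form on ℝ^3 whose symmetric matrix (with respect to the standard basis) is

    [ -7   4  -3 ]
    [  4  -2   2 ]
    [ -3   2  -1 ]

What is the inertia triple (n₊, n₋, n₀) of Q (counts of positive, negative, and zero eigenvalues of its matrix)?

(1, 1, 1)

Row-reducing A symmetrically gives the diagonal entries -7, 2/7, 0.
That gives 1 positive, 1 negative, 1 zero pivots.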